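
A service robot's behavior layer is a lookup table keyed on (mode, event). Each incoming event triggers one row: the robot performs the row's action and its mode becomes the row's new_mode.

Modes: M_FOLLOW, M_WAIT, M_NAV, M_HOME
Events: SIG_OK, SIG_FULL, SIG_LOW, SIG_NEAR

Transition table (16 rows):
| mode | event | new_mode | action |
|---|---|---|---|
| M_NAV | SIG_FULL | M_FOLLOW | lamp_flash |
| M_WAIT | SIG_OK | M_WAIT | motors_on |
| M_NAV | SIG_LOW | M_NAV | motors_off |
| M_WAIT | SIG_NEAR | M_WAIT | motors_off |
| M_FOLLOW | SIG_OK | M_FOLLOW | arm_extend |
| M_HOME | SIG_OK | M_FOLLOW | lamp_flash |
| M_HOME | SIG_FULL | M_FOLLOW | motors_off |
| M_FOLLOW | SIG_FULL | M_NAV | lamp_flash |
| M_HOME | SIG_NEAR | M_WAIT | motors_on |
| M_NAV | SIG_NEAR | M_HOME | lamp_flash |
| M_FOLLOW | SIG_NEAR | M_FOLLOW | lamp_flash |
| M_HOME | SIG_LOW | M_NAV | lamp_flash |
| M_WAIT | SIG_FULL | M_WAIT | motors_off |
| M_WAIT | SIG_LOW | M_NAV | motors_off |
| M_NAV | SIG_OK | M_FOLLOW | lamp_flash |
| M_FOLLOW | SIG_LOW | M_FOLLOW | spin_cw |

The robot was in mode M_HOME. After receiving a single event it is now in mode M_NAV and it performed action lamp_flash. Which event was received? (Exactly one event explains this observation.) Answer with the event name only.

try SIG_OK: (M_HOME, SIG_OK) → (M_FOLLOW, lamp_flash)
try SIG_FULL: (M_HOME, SIG_FULL) → (M_FOLLOW, motors_off)
try SIG_LOW: (M_HOME, SIG_LOW) → (M_NAV, lamp_flash)  ← matches
try SIG_NEAR: (M_HOME, SIG_NEAR) → (M_WAIT, motors_on)

SIG_LOW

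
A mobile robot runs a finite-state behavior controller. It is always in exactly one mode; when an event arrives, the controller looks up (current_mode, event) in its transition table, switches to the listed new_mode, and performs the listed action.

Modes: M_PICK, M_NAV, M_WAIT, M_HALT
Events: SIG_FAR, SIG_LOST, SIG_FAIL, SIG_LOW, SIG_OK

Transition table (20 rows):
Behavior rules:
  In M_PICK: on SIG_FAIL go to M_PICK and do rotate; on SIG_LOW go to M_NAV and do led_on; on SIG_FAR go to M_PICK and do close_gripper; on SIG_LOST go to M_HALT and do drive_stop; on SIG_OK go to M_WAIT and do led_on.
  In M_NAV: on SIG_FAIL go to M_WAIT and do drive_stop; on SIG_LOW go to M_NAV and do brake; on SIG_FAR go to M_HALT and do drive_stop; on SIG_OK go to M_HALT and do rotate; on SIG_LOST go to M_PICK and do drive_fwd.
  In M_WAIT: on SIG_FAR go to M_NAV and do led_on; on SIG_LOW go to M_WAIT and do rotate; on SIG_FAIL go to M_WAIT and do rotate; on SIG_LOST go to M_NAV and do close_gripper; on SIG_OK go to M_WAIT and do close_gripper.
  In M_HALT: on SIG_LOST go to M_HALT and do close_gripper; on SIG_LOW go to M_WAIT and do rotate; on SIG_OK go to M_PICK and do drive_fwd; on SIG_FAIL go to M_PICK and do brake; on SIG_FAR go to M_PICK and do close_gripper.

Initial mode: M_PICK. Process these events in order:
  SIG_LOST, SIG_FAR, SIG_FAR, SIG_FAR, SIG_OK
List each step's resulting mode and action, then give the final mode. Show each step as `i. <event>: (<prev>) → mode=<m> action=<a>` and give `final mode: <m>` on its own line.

final mode: M_WAIT

1. SIG_LOST: (M_PICK) → mode=M_HALT action=drive_stop
2. SIG_FAR: (M_HALT) → mode=M_PICK action=close_gripper
3. SIG_FAR: (M_PICK) → mode=M_PICK action=close_gripper
4. SIG_FAR: (M_PICK) → mode=M_PICK action=close_gripper
5. SIG_OK: (M_PICK) → mode=M_WAIT action=led_on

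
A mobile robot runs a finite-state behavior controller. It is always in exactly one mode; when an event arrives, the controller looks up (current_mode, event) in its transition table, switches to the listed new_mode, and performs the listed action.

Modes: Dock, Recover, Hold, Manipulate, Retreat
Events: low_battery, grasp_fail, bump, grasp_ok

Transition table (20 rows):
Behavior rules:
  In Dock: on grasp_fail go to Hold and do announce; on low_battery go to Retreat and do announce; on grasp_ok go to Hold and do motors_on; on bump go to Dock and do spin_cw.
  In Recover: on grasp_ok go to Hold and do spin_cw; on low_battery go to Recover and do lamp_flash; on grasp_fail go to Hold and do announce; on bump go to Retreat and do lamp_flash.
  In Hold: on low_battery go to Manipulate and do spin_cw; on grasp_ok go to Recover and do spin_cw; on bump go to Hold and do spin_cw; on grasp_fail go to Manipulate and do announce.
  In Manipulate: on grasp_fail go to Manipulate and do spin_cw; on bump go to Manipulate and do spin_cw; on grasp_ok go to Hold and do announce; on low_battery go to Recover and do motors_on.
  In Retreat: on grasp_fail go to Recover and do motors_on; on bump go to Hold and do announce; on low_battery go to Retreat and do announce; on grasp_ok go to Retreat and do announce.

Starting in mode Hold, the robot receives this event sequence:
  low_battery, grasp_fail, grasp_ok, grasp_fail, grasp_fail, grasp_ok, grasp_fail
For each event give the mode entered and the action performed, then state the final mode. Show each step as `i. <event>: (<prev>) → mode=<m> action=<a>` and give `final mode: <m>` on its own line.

1. low_battery: (Hold) → mode=Manipulate action=spin_cw
2. grasp_fail: (Manipulate) → mode=Manipulate action=spin_cw
3. grasp_ok: (Manipulate) → mode=Hold action=announce
4. grasp_fail: (Hold) → mode=Manipulate action=announce
5. grasp_fail: (Manipulate) → mode=Manipulate action=spin_cw
6. grasp_ok: (Manipulate) → mode=Hold action=announce
7. grasp_fail: (Hold) → mode=Manipulate action=announce

final mode: Manipulate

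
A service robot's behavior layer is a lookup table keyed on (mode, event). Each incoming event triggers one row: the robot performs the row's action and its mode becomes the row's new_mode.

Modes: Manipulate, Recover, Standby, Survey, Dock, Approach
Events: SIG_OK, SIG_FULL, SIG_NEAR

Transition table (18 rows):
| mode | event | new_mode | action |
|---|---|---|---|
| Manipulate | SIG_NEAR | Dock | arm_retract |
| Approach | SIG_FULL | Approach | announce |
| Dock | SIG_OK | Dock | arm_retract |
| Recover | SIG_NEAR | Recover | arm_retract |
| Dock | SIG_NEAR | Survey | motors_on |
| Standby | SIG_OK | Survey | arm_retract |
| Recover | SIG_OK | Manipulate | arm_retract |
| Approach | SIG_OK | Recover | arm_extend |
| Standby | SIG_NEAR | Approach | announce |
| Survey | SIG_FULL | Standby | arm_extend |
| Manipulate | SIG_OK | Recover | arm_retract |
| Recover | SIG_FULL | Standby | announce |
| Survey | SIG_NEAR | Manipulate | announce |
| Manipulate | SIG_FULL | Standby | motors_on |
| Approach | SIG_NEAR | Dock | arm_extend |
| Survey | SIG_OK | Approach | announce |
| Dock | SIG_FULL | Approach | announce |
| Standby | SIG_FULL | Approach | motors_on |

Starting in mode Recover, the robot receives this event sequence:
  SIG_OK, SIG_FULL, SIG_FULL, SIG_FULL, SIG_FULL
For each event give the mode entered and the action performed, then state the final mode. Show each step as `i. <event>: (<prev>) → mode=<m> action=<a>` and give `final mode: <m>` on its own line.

final mode: Approach

1. SIG_OK: (Recover) → mode=Manipulate action=arm_retract
2. SIG_FULL: (Manipulate) → mode=Standby action=motors_on
3. SIG_FULL: (Standby) → mode=Approach action=motors_on
4. SIG_FULL: (Approach) → mode=Approach action=announce
5. SIG_FULL: (Approach) → mode=Approach action=announce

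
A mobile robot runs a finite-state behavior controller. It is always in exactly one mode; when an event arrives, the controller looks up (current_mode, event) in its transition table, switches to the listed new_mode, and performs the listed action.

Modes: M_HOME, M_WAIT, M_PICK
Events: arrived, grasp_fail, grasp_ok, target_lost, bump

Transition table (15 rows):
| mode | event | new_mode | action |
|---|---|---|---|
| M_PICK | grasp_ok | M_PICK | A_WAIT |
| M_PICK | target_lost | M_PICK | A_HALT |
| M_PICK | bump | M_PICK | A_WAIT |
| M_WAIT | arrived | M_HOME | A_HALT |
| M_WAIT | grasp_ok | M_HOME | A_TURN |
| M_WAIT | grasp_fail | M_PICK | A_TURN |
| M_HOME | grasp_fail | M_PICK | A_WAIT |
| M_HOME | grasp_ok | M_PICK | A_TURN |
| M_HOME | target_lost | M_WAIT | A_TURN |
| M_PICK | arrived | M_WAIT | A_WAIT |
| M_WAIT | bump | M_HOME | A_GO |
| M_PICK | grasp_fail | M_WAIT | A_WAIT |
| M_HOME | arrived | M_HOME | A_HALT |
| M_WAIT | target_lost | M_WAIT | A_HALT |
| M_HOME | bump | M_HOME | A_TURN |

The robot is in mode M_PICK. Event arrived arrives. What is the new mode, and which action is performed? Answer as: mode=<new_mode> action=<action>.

current mode = M_PICK; filter table to that mode:
  (M_PICK, grasp_ok) → (M_PICK, A_WAIT)
  (M_PICK, target_lost) → (M_PICK, A_HALT)
  (M_PICK, bump) → (M_PICK, A_WAIT)
  (M_PICK, arrived) → (M_WAIT, A_WAIT)  ← event matches
  (M_PICK, grasp_fail) → (M_WAIT, A_WAIT)
event = arrived selects (M_WAIT, A_WAIT)

mode=M_WAIT action=A_WAIT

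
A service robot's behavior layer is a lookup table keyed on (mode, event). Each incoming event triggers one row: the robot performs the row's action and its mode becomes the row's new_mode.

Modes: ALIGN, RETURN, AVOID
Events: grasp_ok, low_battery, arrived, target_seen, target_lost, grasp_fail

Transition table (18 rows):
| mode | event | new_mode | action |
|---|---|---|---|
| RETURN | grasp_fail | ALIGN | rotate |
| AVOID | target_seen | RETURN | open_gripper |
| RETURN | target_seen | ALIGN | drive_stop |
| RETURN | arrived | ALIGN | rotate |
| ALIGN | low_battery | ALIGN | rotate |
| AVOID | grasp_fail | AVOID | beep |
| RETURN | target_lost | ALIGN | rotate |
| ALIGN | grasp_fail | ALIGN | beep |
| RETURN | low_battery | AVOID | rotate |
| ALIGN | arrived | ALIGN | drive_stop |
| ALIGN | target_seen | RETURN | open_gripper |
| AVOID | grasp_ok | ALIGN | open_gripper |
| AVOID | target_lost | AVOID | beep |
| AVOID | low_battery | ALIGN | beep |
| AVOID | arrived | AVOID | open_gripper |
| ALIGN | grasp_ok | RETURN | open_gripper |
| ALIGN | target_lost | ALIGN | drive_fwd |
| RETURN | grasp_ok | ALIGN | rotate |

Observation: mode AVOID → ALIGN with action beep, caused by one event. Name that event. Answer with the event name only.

try grasp_ok: (AVOID, grasp_ok) → (ALIGN, open_gripper)
try low_battery: (AVOID, low_battery) → (ALIGN, beep)  ← matches
try arrived: (AVOID, arrived) → (AVOID, open_gripper)
try target_seen: (AVOID, target_seen) → (RETURN, open_gripper)
try target_lost: (AVOID, target_lost) → (AVOID, beep)
try grasp_fail: (AVOID, grasp_fail) → (AVOID, beep)

low_battery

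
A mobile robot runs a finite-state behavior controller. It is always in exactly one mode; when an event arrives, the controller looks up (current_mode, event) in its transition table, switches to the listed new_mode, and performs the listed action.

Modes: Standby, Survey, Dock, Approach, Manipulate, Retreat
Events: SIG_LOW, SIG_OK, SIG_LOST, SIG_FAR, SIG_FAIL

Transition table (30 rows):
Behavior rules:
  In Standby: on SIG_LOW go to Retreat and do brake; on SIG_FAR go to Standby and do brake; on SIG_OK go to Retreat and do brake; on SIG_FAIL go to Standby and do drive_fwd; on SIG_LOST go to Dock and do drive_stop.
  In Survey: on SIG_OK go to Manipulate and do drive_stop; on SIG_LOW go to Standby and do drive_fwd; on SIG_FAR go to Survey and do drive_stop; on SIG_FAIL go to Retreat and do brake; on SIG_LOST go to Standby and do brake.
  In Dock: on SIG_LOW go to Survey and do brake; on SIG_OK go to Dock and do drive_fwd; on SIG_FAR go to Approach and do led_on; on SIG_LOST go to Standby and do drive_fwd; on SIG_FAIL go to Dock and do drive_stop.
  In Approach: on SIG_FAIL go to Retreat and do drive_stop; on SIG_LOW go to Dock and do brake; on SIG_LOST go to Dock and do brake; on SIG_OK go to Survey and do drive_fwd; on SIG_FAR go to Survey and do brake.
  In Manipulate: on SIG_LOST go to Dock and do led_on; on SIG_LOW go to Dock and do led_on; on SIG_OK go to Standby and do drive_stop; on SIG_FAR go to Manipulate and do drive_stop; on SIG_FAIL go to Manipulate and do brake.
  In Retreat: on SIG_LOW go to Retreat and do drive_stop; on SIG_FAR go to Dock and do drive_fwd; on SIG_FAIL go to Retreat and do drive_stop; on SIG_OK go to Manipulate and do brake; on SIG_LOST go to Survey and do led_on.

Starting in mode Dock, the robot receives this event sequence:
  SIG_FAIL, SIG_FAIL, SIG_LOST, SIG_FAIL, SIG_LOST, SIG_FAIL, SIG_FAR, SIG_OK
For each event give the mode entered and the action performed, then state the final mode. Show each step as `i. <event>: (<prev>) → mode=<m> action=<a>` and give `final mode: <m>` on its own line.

1. SIG_FAIL: (Dock) → mode=Dock action=drive_stop
2. SIG_FAIL: (Dock) → mode=Dock action=drive_stop
3. SIG_LOST: (Dock) → mode=Standby action=drive_fwd
4. SIG_FAIL: (Standby) → mode=Standby action=drive_fwd
5. SIG_LOST: (Standby) → mode=Dock action=drive_stop
6. SIG_FAIL: (Dock) → mode=Dock action=drive_stop
7. SIG_FAR: (Dock) → mode=Approach action=led_on
8. SIG_OK: (Approach) → mode=Survey action=drive_fwd

final mode: Survey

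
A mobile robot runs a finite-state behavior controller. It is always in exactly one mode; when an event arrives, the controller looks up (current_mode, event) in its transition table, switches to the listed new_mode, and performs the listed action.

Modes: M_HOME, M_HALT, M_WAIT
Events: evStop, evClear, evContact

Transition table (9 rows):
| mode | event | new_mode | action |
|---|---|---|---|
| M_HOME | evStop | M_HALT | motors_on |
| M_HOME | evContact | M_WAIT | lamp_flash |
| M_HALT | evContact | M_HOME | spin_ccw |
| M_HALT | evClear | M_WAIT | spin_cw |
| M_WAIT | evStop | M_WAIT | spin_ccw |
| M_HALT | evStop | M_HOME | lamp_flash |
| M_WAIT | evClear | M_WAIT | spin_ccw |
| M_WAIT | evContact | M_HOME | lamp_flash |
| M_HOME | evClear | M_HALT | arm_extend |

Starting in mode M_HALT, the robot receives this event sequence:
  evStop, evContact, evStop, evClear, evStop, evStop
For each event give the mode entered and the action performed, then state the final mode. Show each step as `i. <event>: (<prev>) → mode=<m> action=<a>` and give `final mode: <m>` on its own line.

1. evStop: (M_HALT) → mode=M_HOME action=lamp_flash
2. evContact: (M_HOME) → mode=M_WAIT action=lamp_flash
3. evStop: (M_WAIT) → mode=M_WAIT action=spin_ccw
4. evClear: (M_WAIT) → mode=M_WAIT action=spin_ccw
5. evStop: (M_WAIT) → mode=M_WAIT action=spin_ccw
6. evStop: (M_WAIT) → mode=M_WAIT action=spin_ccw

final mode: M_WAIT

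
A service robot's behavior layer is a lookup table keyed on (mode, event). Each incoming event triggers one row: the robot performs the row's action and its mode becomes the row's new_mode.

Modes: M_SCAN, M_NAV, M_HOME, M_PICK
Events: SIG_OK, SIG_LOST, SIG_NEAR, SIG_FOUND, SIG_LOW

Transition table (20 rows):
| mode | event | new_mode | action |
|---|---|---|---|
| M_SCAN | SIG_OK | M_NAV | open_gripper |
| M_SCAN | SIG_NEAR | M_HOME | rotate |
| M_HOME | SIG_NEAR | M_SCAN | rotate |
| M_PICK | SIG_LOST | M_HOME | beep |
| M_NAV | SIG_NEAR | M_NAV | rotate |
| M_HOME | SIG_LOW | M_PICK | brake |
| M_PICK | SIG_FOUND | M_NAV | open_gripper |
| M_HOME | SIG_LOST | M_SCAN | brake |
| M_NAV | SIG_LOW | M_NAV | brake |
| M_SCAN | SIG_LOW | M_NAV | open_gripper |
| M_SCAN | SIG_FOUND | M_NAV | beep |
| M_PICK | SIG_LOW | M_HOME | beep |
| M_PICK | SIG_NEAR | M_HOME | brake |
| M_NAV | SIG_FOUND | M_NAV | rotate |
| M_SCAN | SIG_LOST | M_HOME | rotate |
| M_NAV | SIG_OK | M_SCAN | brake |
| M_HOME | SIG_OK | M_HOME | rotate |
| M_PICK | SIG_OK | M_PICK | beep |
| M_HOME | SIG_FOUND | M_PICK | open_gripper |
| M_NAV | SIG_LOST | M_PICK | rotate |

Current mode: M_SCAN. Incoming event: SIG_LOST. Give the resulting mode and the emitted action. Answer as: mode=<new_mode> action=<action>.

current mode = M_SCAN; filter table to that mode:
  (M_SCAN, SIG_OK) → (M_NAV, open_gripper)
  (M_SCAN, SIG_NEAR) → (M_HOME, rotate)
  (M_SCAN, SIG_LOW) → (M_NAV, open_gripper)
  (M_SCAN, SIG_FOUND) → (M_NAV, beep)
  (M_SCAN, SIG_LOST) → (M_HOME, rotate)  ← event matches
event = SIG_LOST selects (M_HOME, rotate)

mode=M_HOME action=rotate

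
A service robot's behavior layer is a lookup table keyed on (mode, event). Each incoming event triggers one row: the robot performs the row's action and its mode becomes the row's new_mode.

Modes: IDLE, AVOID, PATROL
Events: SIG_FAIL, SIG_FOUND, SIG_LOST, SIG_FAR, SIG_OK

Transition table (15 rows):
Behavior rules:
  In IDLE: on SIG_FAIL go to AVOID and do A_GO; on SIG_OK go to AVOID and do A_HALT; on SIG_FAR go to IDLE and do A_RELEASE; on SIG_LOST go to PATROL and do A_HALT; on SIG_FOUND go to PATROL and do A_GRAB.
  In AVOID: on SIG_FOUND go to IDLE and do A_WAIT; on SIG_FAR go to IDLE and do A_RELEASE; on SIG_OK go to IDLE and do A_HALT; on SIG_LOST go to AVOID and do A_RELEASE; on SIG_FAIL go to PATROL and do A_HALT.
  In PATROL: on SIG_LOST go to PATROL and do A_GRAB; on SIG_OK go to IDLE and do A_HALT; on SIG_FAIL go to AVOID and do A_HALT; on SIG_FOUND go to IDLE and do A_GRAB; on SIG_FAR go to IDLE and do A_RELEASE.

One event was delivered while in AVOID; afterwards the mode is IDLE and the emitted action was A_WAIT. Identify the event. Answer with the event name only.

try SIG_FAIL: (AVOID, SIG_FAIL) → (PATROL, A_HALT)
try SIG_FOUND: (AVOID, SIG_FOUND) → (IDLE, A_WAIT)  ← matches
try SIG_LOST: (AVOID, SIG_LOST) → (AVOID, A_RELEASE)
try SIG_FAR: (AVOID, SIG_FAR) → (IDLE, A_RELEASE)
try SIG_OK: (AVOID, SIG_OK) → (IDLE, A_HALT)

SIG_FOUND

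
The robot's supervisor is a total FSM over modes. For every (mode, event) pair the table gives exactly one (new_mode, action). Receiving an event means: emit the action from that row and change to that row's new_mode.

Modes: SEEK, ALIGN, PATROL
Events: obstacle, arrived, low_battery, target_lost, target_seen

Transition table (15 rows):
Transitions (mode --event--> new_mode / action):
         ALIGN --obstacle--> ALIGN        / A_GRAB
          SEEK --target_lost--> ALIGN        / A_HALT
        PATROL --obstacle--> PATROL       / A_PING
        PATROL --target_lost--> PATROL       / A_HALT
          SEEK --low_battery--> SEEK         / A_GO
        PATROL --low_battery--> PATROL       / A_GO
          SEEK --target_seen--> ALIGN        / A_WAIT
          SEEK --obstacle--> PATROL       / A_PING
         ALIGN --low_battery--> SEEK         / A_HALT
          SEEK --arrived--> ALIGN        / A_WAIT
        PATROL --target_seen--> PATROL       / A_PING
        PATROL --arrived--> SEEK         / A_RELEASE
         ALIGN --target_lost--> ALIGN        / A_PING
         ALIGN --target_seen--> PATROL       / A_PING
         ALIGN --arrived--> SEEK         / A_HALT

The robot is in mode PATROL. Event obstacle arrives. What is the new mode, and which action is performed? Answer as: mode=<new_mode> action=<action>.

current mode = PATROL; filter table to that mode:
  (PATROL, obstacle) → (PATROL, A_PING)  ← event matches
  (PATROL, target_lost) → (PATROL, A_HALT)
  (PATROL, low_battery) → (PATROL, A_GO)
  (PATROL, target_seen) → (PATROL, A_PING)
  (PATROL, arrived) → (SEEK, A_RELEASE)
event = obstacle selects (PATROL, A_PING)

mode=PATROL action=A_PING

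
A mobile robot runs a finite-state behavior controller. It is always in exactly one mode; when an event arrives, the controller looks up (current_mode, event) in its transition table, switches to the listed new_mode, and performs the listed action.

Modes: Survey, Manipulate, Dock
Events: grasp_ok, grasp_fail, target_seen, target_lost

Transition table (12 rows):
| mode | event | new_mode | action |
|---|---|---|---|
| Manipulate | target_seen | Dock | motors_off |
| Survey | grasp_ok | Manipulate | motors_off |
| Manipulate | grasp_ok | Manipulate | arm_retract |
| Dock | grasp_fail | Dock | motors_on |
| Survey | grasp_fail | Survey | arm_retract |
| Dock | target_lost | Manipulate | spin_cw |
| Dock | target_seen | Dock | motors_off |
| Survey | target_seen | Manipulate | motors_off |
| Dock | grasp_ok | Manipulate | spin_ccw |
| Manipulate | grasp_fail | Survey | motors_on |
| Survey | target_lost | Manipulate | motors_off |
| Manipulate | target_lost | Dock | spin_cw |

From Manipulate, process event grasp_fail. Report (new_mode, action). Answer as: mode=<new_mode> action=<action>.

mode=Survey action=motors_on

current mode = Manipulate; filter table to that mode:
  (Manipulate, target_seen) → (Dock, motors_off)
  (Manipulate, grasp_ok) → (Manipulate, arm_retract)
  (Manipulate, grasp_fail) → (Survey, motors_on)  ← event matches
  (Manipulate, target_lost) → (Dock, spin_cw)
event = grasp_fail selects (Survey, motors_on)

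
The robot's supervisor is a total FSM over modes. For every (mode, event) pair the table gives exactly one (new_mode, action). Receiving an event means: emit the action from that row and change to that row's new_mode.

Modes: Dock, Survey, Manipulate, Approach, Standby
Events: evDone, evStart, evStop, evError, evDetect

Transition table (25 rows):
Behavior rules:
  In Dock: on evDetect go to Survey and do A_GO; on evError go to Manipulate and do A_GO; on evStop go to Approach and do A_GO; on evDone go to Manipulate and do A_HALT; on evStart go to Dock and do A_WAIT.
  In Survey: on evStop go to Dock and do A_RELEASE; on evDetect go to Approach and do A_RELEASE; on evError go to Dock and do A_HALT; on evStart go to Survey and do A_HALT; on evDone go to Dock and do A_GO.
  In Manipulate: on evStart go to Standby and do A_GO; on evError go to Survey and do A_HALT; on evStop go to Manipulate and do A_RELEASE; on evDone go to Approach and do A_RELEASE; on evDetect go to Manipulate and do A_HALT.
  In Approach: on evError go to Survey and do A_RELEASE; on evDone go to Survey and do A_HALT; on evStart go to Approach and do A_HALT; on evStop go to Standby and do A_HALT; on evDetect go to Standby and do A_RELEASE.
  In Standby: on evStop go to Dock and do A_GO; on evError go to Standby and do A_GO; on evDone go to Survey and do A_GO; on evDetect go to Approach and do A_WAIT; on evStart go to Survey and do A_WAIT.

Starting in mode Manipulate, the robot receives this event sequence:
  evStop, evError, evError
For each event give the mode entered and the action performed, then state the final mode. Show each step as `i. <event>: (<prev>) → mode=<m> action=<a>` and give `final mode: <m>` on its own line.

final mode: Dock

1. evStop: (Manipulate) → mode=Manipulate action=A_RELEASE
2. evError: (Manipulate) → mode=Survey action=A_HALT
3. evError: (Survey) → mode=Dock action=A_HALT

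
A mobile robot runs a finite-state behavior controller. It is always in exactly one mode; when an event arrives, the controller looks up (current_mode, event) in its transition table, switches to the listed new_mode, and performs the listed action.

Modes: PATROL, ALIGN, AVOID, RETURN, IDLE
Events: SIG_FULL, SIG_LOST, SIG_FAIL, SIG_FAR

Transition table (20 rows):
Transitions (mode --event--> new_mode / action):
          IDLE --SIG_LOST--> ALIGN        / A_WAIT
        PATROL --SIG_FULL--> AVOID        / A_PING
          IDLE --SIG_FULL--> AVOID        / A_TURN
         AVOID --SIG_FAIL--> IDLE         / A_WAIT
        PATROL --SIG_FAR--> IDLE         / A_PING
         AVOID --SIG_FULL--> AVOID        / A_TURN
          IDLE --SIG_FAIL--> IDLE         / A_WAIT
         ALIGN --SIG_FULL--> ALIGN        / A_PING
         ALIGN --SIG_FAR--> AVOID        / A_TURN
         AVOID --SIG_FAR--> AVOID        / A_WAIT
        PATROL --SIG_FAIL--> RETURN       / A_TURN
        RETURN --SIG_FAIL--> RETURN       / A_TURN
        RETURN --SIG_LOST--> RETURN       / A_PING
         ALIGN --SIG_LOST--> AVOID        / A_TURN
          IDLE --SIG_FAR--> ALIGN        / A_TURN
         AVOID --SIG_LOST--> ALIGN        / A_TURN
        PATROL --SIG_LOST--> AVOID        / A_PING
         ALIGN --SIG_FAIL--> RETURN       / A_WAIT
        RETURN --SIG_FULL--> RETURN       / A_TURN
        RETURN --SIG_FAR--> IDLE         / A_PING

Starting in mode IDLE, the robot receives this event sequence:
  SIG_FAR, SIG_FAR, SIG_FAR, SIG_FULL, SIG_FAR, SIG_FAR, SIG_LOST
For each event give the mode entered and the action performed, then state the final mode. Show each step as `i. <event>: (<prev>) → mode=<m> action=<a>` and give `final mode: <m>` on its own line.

final mode: ALIGN

1. SIG_FAR: (IDLE) → mode=ALIGN action=A_TURN
2. SIG_FAR: (ALIGN) → mode=AVOID action=A_TURN
3. SIG_FAR: (AVOID) → mode=AVOID action=A_WAIT
4. SIG_FULL: (AVOID) → mode=AVOID action=A_TURN
5. SIG_FAR: (AVOID) → mode=AVOID action=A_WAIT
6. SIG_FAR: (AVOID) → mode=AVOID action=A_WAIT
7. SIG_LOST: (AVOID) → mode=ALIGN action=A_TURN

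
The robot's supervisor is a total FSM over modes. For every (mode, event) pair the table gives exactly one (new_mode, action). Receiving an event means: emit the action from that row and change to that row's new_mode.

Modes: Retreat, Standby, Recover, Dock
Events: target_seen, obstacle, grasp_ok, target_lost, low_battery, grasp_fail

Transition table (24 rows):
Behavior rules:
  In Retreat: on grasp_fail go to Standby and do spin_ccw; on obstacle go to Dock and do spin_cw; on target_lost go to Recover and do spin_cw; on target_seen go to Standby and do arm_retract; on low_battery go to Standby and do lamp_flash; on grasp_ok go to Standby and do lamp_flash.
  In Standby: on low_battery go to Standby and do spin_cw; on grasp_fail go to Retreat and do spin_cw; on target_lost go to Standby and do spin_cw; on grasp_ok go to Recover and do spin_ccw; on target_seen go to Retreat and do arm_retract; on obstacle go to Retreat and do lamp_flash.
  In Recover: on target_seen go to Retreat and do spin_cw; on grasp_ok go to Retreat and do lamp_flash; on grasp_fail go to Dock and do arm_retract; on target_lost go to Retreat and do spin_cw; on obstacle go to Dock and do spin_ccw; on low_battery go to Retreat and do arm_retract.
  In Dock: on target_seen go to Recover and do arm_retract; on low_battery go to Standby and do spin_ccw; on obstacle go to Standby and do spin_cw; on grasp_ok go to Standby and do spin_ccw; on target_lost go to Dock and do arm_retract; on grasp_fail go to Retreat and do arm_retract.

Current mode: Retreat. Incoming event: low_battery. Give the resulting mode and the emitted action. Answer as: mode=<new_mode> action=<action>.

mode=Standby action=lamp_flash

current mode = Retreat; filter table to that mode:
  (Retreat, grasp_fail) → (Standby, spin_ccw)
  (Retreat, obstacle) → (Dock, spin_cw)
  (Retreat, target_lost) → (Recover, spin_cw)
  (Retreat, target_seen) → (Standby, arm_retract)
  (Retreat, low_battery) → (Standby, lamp_flash)  ← event matches
  (Retreat, grasp_ok) → (Standby, lamp_flash)
event = low_battery selects (Standby, lamp_flash)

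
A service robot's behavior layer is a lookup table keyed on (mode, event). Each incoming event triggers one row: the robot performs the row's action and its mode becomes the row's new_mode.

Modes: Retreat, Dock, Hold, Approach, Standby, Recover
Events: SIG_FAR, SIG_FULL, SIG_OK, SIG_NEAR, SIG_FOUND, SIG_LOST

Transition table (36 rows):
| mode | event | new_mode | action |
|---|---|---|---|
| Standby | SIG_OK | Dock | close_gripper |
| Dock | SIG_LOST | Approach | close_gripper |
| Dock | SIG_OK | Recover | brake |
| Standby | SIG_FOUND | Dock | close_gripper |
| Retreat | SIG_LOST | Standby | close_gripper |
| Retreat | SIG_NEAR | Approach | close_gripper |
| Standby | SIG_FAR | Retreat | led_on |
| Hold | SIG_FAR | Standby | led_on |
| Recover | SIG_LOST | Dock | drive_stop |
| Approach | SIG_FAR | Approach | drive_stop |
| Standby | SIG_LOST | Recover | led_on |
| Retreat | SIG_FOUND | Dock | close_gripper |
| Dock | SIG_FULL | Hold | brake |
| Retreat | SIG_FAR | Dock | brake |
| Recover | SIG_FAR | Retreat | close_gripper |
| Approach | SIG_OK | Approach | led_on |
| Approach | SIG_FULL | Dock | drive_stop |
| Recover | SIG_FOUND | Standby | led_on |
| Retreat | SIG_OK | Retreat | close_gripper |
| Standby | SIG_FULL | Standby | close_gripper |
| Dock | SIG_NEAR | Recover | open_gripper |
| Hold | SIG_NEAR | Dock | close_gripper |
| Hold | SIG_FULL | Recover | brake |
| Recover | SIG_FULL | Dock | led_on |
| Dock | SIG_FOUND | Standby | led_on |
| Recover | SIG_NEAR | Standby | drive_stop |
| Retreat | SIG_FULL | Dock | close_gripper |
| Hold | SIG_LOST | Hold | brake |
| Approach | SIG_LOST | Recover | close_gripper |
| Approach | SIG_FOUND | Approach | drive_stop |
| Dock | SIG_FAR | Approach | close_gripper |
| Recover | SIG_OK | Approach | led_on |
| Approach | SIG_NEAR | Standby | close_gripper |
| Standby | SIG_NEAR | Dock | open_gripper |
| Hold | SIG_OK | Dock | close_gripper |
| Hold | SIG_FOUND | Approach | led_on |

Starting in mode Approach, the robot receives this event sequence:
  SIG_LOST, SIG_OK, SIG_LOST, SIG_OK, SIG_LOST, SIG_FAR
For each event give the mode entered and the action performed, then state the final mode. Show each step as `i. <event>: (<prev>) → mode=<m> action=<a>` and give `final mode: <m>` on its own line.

final mode: Retreat

1. SIG_LOST: (Approach) → mode=Recover action=close_gripper
2. SIG_OK: (Recover) → mode=Approach action=led_on
3. SIG_LOST: (Approach) → mode=Recover action=close_gripper
4. SIG_OK: (Recover) → mode=Approach action=led_on
5. SIG_LOST: (Approach) → mode=Recover action=close_gripper
6. SIG_FAR: (Recover) → mode=Retreat action=close_gripper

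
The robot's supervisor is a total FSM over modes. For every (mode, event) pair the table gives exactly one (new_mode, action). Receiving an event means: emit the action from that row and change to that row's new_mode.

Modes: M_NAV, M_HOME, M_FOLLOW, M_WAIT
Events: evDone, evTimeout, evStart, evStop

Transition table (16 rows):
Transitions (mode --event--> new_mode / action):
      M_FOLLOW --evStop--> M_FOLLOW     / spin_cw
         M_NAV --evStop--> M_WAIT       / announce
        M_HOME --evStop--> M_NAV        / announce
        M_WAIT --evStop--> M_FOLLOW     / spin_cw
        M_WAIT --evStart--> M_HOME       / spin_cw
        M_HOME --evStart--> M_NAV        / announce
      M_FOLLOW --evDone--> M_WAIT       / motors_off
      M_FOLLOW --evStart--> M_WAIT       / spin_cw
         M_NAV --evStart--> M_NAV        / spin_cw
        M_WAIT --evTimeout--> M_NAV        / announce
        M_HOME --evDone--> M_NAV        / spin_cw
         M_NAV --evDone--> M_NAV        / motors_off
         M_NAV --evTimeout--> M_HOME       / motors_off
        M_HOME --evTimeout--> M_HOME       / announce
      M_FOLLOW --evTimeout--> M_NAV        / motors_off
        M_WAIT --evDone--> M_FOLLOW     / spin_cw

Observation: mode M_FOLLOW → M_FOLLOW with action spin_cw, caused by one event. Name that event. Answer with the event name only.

try evDone: (M_FOLLOW, evDone) → (M_WAIT, motors_off)
try evTimeout: (M_FOLLOW, evTimeout) → (M_NAV, motors_off)
try evStart: (M_FOLLOW, evStart) → (M_WAIT, spin_cw)
try evStop: (M_FOLLOW, evStop) → (M_FOLLOW, spin_cw)  ← matches

evStop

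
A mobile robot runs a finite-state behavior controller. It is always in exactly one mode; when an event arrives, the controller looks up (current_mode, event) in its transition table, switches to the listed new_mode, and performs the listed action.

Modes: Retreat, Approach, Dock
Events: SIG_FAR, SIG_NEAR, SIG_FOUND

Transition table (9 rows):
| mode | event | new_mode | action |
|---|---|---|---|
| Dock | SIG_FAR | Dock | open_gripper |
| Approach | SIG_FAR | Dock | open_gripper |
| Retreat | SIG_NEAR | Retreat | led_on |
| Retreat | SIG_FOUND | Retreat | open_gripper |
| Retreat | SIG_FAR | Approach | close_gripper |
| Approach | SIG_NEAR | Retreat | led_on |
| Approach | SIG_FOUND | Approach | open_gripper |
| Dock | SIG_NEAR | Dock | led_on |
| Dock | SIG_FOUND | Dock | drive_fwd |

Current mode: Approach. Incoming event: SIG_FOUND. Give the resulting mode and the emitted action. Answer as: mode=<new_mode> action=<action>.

mode=Approach action=open_gripper

current mode = Approach; filter table to that mode:
  (Approach, SIG_FAR) → (Dock, open_gripper)
  (Approach, SIG_NEAR) → (Retreat, led_on)
  (Approach, SIG_FOUND) → (Approach, open_gripper)  ← event matches
event = SIG_FOUND selects (Approach, open_gripper)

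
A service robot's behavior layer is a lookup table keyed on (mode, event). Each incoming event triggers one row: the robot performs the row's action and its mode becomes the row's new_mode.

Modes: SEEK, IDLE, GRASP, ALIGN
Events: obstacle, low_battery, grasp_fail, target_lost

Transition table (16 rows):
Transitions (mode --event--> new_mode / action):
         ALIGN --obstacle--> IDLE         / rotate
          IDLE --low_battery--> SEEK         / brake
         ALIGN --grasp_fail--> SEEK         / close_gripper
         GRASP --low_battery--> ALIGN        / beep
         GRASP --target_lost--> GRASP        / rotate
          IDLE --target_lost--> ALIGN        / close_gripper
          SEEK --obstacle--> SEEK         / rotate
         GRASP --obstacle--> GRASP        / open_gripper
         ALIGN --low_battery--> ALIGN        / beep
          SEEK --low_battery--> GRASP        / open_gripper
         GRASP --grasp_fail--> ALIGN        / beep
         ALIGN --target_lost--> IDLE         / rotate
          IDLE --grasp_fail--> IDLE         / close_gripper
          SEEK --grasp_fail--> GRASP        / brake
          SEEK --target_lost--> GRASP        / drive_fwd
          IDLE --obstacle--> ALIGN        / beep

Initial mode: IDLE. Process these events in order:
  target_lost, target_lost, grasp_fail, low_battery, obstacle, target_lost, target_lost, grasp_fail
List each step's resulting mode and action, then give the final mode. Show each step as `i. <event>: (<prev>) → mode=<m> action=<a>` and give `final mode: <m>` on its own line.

1. target_lost: (IDLE) → mode=ALIGN action=close_gripper
2. target_lost: (ALIGN) → mode=IDLE action=rotate
3. grasp_fail: (IDLE) → mode=IDLE action=close_gripper
4. low_battery: (IDLE) → mode=SEEK action=brake
5. obstacle: (SEEK) → mode=SEEK action=rotate
6. target_lost: (SEEK) → mode=GRASP action=drive_fwd
7. target_lost: (GRASP) → mode=GRASP action=rotate
8. grasp_fail: (GRASP) → mode=ALIGN action=beep

final mode: ALIGN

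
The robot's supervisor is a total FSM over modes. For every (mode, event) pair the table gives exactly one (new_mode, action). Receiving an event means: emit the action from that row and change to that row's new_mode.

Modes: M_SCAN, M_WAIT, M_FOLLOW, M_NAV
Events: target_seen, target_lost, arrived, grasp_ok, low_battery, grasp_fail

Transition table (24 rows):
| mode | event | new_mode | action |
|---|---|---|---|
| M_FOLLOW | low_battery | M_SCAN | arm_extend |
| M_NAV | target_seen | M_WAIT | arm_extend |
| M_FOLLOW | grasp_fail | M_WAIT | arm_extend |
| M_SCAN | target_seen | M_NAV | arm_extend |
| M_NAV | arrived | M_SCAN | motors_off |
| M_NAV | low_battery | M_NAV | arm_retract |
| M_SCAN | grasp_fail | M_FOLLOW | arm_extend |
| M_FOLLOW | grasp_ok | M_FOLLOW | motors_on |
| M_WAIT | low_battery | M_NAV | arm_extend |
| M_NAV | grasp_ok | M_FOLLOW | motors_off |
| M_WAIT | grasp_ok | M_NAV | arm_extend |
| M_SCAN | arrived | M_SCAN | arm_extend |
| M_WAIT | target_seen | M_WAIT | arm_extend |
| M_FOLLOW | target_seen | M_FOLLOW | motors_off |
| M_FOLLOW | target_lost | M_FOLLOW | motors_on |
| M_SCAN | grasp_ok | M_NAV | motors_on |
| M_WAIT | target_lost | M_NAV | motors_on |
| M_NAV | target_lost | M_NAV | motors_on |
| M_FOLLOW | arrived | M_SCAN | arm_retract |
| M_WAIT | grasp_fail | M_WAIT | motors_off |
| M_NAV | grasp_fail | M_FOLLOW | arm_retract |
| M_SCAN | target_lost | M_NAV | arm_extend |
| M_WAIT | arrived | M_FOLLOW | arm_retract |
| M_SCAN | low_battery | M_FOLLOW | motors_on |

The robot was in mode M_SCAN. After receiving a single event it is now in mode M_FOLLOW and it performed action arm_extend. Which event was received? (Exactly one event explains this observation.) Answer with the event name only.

grasp_fail

try target_seen: (M_SCAN, target_seen) → (M_NAV, arm_extend)
try target_lost: (M_SCAN, target_lost) → (M_NAV, arm_extend)
try arrived: (M_SCAN, arrived) → (M_SCAN, arm_extend)
try grasp_ok: (M_SCAN, grasp_ok) → (M_NAV, motors_on)
try low_battery: (M_SCAN, low_battery) → (M_FOLLOW, motors_on)
try grasp_fail: (M_SCAN, grasp_fail) → (M_FOLLOW, arm_extend)  ← matches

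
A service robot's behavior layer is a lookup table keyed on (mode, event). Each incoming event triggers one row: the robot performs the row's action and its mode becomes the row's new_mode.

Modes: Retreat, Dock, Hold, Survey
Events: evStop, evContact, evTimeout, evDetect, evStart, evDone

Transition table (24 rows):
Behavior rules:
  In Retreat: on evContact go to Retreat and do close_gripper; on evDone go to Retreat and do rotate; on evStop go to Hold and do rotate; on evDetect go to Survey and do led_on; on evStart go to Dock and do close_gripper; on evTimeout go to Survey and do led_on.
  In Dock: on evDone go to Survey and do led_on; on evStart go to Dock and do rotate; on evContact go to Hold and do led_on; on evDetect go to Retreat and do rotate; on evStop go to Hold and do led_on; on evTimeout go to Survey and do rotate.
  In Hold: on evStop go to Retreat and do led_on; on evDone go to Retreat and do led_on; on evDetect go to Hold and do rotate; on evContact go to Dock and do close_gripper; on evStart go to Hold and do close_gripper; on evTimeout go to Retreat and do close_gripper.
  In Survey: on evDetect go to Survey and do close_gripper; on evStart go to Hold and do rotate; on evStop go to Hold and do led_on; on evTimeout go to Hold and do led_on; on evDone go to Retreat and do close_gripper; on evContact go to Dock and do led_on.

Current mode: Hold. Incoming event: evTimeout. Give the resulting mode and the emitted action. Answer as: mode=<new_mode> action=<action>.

current mode = Hold; filter table to that mode:
  (Hold, evStop) → (Retreat, led_on)
  (Hold, evDone) → (Retreat, led_on)
  (Hold, evDetect) → (Hold, rotate)
  (Hold, evContact) → (Dock, close_gripper)
  (Hold, evStart) → (Hold, close_gripper)
  (Hold, evTimeout) → (Retreat, close_gripper)  ← event matches
event = evTimeout selects (Retreat, close_gripper)

mode=Retreat action=close_gripper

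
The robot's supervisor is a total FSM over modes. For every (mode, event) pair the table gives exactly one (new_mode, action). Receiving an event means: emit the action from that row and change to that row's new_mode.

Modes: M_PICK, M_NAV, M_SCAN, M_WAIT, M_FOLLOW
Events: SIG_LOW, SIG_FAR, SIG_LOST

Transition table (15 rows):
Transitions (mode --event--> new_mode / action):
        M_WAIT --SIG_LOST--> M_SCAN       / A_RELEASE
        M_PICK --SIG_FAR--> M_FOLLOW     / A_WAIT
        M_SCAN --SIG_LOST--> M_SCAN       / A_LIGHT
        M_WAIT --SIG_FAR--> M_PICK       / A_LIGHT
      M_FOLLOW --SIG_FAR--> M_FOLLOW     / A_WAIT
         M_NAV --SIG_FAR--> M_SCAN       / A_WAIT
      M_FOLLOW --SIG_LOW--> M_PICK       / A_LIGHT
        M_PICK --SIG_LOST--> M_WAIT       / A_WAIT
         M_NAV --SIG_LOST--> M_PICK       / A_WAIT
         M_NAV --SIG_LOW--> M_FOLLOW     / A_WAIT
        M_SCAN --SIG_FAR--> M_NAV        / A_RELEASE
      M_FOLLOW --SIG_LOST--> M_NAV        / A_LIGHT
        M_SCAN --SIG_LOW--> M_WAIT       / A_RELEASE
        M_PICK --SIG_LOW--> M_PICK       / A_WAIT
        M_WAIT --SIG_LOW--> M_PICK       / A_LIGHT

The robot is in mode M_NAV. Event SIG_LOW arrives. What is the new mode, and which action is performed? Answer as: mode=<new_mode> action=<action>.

current mode = M_NAV; filter table to that mode:
  (M_NAV, SIG_FAR) → (M_SCAN, A_WAIT)
  (M_NAV, SIG_LOST) → (M_PICK, A_WAIT)
  (M_NAV, SIG_LOW) → (M_FOLLOW, A_WAIT)  ← event matches
event = SIG_LOW selects (M_FOLLOW, A_WAIT)

mode=M_FOLLOW action=A_WAIT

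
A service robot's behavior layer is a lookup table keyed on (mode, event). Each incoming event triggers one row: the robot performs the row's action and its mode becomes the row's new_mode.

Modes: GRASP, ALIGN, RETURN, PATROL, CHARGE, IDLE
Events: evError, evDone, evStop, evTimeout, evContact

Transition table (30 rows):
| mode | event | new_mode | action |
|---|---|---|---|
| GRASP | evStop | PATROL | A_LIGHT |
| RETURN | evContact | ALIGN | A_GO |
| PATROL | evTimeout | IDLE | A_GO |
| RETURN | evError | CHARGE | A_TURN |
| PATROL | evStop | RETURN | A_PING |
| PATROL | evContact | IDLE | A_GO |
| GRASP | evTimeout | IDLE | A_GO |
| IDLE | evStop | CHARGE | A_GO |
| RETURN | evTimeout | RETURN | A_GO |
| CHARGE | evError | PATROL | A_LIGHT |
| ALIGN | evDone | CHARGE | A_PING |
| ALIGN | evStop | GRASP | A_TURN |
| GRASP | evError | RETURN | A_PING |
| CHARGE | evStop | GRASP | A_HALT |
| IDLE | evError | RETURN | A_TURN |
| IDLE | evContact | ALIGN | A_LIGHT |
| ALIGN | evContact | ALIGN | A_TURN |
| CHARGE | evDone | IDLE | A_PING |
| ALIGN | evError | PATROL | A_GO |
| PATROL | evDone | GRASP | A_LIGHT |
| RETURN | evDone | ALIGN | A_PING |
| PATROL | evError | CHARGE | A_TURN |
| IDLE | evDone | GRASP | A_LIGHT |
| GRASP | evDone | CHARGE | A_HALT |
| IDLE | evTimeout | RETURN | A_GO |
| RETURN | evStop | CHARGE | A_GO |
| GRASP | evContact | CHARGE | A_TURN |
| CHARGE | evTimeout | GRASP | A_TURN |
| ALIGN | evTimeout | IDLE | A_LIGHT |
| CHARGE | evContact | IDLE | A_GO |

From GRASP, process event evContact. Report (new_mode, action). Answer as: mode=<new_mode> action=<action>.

current mode = GRASP; filter table to that mode:
  (GRASP, evStop) → (PATROL, A_LIGHT)
  (GRASP, evTimeout) → (IDLE, A_GO)
  (GRASP, evError) → (RETURN, A_PING)
  (GRASP, evDone) → (CHARGE, A_HALT)
  (GRASP, evContact) → (CHARGE, A_TURN)  ← event matches
event = evContact selects (CHARGE, A_TURN)

mode=CHARGE action=A_TURN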